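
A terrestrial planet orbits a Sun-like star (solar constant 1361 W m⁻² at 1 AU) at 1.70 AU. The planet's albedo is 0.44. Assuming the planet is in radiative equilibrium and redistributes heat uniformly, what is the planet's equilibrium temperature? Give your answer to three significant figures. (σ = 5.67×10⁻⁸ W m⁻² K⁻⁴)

T_eq ≈ 185 K

Flux at 1.70 AU: S = 1361/1.70² = 471 W m⁻².
Energy balance: absorbed = emitted ⇒ πR²·S(1−A) = 4πR²·σT_eq⁴, so T_eq⁴ = S(1−A)/(4σ).
T_eq = [471 × 0.56 / (4 × 5.67×10⁻⁸)]^(1/4) = (1.16×10⁹)^(1/4) = 185 K.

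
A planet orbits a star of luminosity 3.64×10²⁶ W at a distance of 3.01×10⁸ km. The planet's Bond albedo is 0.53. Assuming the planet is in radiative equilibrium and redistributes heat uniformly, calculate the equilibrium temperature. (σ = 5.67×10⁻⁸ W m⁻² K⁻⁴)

d = 3.01×10⁸ km = 3.01×10¹¹ m.
Flux: S = L/(4πd²) = 3.64×10²⁶/(4π×(3.01×10¹¹)²) = 320 W m⁻².
Energy balance: absorbed = emitted ⇒ πR²·S(1−A) = 4πR²·σT_eq⁴, so T_eq⁴ = S(1−A)/(4σ).
T_eq = [320 × 0.47 / (4 × 5.67×10⁻⁸)]^(1/4) = (6.63×10⁸)^(1/4) = 160 K.

T_eq ≈ 160 K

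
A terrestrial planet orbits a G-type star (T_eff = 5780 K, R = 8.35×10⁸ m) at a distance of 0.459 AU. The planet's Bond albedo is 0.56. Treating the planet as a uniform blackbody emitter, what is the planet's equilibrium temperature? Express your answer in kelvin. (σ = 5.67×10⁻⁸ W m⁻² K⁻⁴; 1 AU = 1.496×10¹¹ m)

d = 0.459 AU = 6.87×10¹⁰ m.
L = 4πR_⋆²σT_⋆⁴ = 4π(8.35×10⁸)² × 5.67×10⁻⁸ × (5780)⁴ = 5.54×10²⁶ W.
S = L/(4πd²) = 9360 W m⁻².
Energy balance: absorbed = emitted ⇒ πR²·S(1−A) = 4πR²·σT_eq⁴, so T_eq⁴ = S(1−A)/(4σ).
T_eq = [9360 × 0.44 / (4 × 5.67×10⁻⁸)]^(1/4) = (1.82×10¹⁰)^(1/4) = 367 K.

T_eq ≈ 367 K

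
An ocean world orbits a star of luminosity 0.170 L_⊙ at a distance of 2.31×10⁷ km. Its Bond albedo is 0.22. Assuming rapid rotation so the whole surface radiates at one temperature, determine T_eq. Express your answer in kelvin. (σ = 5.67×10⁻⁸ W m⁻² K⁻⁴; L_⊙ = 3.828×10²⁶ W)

d = 2.31×10⁷ km = 2.31×10¹⁰ m.
L = 0.170 × 3.828×10²⁶ = 6.51×10²⁵ W.
Flux: S = L/(4πd²) = 6.51×10²⁵/(4π×(2.31×10¹⁰)²) = 9700 W m⁻².
Energy balance: absorbed = emitted ⇒ πR²·S(1−A) = 4πR²·σT_eq⁴, so T_eq⁴ = S(1−A)/(4σ).
T_eq = [9700 × 0.78 / (4 × 5.67×10⁻⁸)]^(1/4) = (3.34×10¹⁰)^(1/4) = 427 K.

T_eq ≈ 427 K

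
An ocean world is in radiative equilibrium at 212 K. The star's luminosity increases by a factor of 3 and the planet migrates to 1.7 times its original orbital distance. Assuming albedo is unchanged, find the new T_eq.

T_eq ∝ L^(1/4) · d^(−1/2).
T′ = 212 × 3^(1/4) / 1.7^(1/2) = 214 K.

T_eq ≈ 214 K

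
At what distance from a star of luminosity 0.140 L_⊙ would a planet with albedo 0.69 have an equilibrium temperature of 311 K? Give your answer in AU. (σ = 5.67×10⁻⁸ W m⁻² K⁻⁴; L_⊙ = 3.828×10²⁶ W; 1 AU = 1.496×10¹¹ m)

L = 0.140 × 3.828×10²⁶ = 5.36×10²⁵ W.
From T_eq⁴ = L(1−A)/(16πσd²): d = √[L(1−A)/(16πσT_eq⁴)].
d = √[5.36×10²⁵ × 0.31 / (16π × 5.67×10⁻⁸ × (311)⁴)] = 2.50×10¹⁰ m = 0.167 AU.

d ≈ 0.167 AU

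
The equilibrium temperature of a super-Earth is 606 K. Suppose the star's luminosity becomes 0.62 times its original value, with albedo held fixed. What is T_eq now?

T_eq ≈ 538 K

T_eq ∝ L^(1/4) · d^(−1/2).
T′ = 606 × 0.62^(1/4) = 538 K.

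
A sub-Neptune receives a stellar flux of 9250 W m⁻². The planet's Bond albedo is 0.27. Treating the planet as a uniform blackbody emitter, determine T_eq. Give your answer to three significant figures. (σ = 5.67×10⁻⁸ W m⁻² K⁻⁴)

Energy balance: absorbed = emitted ⇒ πR²·S(1−A) = 4πR²·σT_eq⁴, so T_eq⁴ = S(1−A)/(4σ).
T_eq = [9250 × 0.73 / (4 × 5.67×10⁻⁸)]^(1/4) = (2.98×10¹⁰)^(1/4) = 415 K.

T_eq ≈ 415 K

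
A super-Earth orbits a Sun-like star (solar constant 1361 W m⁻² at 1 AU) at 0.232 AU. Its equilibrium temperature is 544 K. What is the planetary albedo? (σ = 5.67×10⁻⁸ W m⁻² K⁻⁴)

A ≈ 0.21

Flux at 0.232 AU: S = 1361/0.232² = 2.53×10⁴ W m⁻².
From T_eq⁴ = S(1−A)/(4σ): 1−A = 4σT_eq⁴/S.
1−A = 4 × 5.67×10⁻⁸ × (544)⁴ / 2.53×10⁴ = 0.786.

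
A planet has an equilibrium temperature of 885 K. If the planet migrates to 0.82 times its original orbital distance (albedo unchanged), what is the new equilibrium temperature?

T_eq ≈ 977 K

T_eq ∝ L^(1/4) · d^(−1/2).
T′ = 885 / 0.82^(1/2) = 977 K.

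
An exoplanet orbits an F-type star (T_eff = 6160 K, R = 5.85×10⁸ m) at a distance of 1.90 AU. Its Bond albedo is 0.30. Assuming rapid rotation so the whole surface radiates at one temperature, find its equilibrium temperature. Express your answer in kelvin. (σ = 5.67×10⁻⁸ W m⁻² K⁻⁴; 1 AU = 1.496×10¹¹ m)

d = 1.90 AU = 2.84×10¹¹ m.
L = 4πR_⋆²σT_⋆⁴ = 4π(5.85×10⁸)² × 5.67×10⁻⁸ × (6160)⁴ = 3.51×10²⁶ W.
S = L/(4πd²) = 346 W m⁻².
Energy balance: absorbed = emitted ⇒ πR²·S(1−A) = 4πR²·σT_eq⁴, so T_eq⁴ = S(1−A)/(4σ).
T_eq = [346 × 0.70 / (4 × 5.67×10⁻⁸)]^(1/4) = (1.07×10⁹)^(1/4) = 181 K.

T_eq ≈ 181 K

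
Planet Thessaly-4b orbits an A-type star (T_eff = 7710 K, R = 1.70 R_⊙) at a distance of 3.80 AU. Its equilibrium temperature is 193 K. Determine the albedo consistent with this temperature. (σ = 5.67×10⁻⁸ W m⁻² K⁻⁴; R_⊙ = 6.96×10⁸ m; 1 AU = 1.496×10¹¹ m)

R_⋆ = 1.70 × 6.96×10⁸ = 1.18×10⁹ m.
d = 3.80 AU = 5.68×10¹¹ m.
L = 4πR_⋆²σT_⋆⁴ = 4π(1.18×10⁹)² × 5.67×10⁻⁸ × (7710)⁴ = 3.52×10²⁷ W.
S = L/(4πd²) = 868 W m⁻².
From T_eq⁴ = S(1−A)/(4σ): 1−A = 4σT_eq⁴/S.
1−A = 4 × 5.67×10⁻⁸ × (193)⁴ / 868 = 0.363.

A ≈ 0.64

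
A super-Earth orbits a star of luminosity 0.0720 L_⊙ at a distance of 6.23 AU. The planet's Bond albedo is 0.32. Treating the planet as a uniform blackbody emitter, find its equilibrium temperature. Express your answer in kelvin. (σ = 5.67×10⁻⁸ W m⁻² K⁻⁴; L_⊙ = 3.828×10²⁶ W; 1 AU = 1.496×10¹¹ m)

d = 6.23 AU = 9.32×10¹¹ m.
L = 0.0720 × 3.828×10²⁶ = 2.76×10²⁵ W.
Flux: S = L/(4πd²) = 2.76×10²⁵/(4π×(9.32×10¹¹)²) = 2.52 W m⁻².
Energy balance: absorbed = emitted ⇒ πR²·S(1−A) = 4πR²·σT_eq⁴, so T_eq⁴ = S(1−A)/(4σ).
T_eq = [2.52 × 0.68 / (4 × 5.67×10⁻⁸)]^(1/4) = (7.57×10⁶)^(1/4) = 52.5 K.

T_eq ≈ 52.5 K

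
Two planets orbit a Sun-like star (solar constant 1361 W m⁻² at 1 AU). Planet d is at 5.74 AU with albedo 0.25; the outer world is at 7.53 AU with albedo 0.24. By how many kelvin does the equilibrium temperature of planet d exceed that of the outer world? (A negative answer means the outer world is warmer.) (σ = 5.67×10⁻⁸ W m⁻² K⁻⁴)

T_eq = [S₀(1−A)/(4σd²)]^(1/4), so T ∝ (1−A)^(1/4) / √d.
T₁ = [1361×0.75/(4×5.67×10⁻⁸×5.74²)]^(1/4) = 108.11 K.
T₂ = [1361×0.76/(4×5.67×10⁻⁸×7.53²)]^(1/4) = 94.70 K.

ΔT ≈ 13.4 K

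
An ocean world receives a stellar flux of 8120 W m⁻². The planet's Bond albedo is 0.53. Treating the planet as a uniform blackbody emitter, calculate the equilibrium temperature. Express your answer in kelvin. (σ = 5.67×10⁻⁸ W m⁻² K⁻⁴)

T_eq ≈ 360 K

Energy balance: absorbed = emitted ⇒ πR²·S(1−A) = 4πR²·σT_eq⁴, so T_eq⁴ = S(1−A)/(4σ).
T_eq = [8120 × 0.47 / (4 × 5.67×10⁻⁸)]^(1/4) = (1.68×10¹⁰)^(1/4) = 360 K.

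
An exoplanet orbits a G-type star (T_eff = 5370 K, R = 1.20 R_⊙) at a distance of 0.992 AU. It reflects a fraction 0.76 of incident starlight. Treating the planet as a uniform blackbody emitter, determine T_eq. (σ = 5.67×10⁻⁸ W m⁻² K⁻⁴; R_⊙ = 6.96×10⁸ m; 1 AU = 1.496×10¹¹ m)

T_eq ≈ 199 K

R_⋆ = 1.20 × 6.96×10⁸ = 8.35×10⁸ m.
d = 0.992 AU = 1.48×10¹¹ m.
L = 4πR_⋆²σT_⋆⁴ = 4π(8.35×10⁸)² × 5.67×10⁻⁸ × (5370)⁴ = 4.13×10²⁶ W.
S = L/(4πd²) = 1490 W m⁻².
Energy balance: absorbed = emitted ⇒ πR²·S(1−A) = 4πR²·σT_eq⁴, so T_eq⁴ = S(1−A)/(4σ).
T_eq = [1490 × 0.24 / (4 × 5.67×10⁻⁸)]^(1/4) = (1.58×10⁹)^(1/4) = 199 K.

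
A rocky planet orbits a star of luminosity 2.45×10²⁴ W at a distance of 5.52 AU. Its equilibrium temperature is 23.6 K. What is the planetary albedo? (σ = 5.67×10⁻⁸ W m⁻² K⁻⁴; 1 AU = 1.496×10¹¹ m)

d = 5.52 AU = 8.26×10¹¹ m.
Flux: S = L/(4πd²) = 2.45×10²⁴/(4π×(8.26×10¹¹)²) = 0.286 W m⁻².
From T_eq⁴ = S(1−A)/(4σ): 1−A = 4σT_eq⁴/S.
1−A = 4 × 5.67×10⁻⁸ × (23.6)⁴ / 0.286 = 0.246.

A ≈ 0.75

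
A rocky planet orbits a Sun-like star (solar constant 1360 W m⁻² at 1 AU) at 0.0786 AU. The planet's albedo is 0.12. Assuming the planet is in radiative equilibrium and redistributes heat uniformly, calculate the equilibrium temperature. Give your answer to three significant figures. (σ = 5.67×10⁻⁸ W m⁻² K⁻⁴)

T_eq ≈ 961 K

Flux at 0.0786 AU: S = 1360/0.0786² = 2.20×10⁵ W m⁻².
Energy balance: absorbed = emitted ⇒ πR²·S(1−A) = 4πR²·σT_eq⁴, so T_eq⁴ = S(1−A)/(4σ).
T_eq = [2.20×10⁵ × 0.88 / (4 × 5.67×10⁻⁸)]^(1/4) = (8.54×10¹¹)^(1/4) = 961 K.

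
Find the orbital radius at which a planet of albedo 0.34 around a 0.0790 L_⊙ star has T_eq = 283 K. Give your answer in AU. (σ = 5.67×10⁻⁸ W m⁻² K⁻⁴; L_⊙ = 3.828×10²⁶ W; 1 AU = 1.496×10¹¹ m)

d ≈ 0.221 AU

L = 0.0790 × 3.828×10²⁶ = 3.02×10²⁵ W.
From T_eq⁴ = L(1−A)/(16πσd²): d = √[L(1−A)/(16πσT_eq⁴)].
d = √[3.02×10²⁵ × 0.66 / (16π × 5.67×10⁻⁸ × (283)⁴)] = 3.30×10¹⁰ m = 0.221 AU.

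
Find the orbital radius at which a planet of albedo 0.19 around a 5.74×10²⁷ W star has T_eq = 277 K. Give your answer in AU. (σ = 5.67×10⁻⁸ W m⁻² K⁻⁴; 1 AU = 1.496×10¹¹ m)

From T_eq⁴ = L(1−A)/(16πσd²): d = √[L(1−A)/(16πσT_eq⁴)].
d = √[5.74×10²⁷ × 0.81 / (16π × 5.67×10⁻⁸ × (277)⁴)] = 5.26×10¹¹ m = 3.52 AU.

d ≈ 3.52 AU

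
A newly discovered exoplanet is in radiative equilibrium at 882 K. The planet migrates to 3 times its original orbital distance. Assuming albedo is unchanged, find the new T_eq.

T_eq ≈ 509 K

T_eq ∝ L^(1/4) · d^(−1/2).
T′ = 882 / 3^(1/2) = 509 K.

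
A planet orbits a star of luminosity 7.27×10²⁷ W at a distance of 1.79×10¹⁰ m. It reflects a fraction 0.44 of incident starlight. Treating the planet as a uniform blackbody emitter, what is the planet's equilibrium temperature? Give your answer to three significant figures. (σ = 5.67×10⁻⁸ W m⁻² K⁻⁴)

Flux: S = L/(4πd²) = 7.27×10²⁷/(4π×(1.79×10¹⁰)²) = 1.81×10⁶ W m⁻².
Energy balance: absorbed = emitted ⇒ πR²·S(1−A) = 4πR²·σT_eq⁴, so T_eq⁴ = S(1−A)/(4σ).
T_eq = [1.81×10⁶ × 0.56 / (4 × 5.67×10⁻⁸)]^(1/4) = (4.46×10¹²)^(1/4) = 1450 K.

T_eq ≈ 1450 K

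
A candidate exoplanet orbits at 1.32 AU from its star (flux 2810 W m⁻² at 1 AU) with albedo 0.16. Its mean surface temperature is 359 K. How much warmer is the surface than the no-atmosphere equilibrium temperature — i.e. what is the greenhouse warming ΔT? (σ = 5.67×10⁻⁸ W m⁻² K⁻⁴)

S = 2810/1.32² = 1613 W m⁻².
T_eq = [S(1−A)/(4σ)]^(1/4) = [1613×0.84/(4×5.67×10⁻⁸)]^(1/4) = 278.0 K.
ΔT = T_surf − T_eq = 359 − 278.0.

ΔT ≈ 81.0 K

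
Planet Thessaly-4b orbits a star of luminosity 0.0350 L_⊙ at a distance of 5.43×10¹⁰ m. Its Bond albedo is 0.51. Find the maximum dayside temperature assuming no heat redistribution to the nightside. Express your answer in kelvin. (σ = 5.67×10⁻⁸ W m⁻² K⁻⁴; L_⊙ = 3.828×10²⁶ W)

T_ss ≈ 236 K

L = 0.0350 × 3.828×10²⁶ = 1.34×10²⁵ W.
Flux: S = L/(4πd²) = 1.34×10²⁵/(4π×(5.43×10¹⁰)²) = 362 W m⁻².
With no redistribution each surface element balances locally: S(1−A) = σT⁴.
T = [362 × 0.49 / 5.67×10⁻⁸]^(1/4) = (3.12×10⁹)^(1/4) = 236 K.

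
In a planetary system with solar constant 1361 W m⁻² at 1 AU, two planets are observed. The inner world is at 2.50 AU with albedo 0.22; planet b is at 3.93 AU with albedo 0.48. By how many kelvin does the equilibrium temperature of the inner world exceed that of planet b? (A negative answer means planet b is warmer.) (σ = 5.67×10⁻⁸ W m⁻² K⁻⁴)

T_eq = [S₀(1−A)/(4σd²)]^(1/4), so T ∝ (1−A)^(1/4) / √d.
T₁ = [1361×0.78/(4×5.67×10⁻⁸×2.50²)]^(1/4) = 165.43 K.
T₂ = [1361×0.52/(4×5.67×10⁻⁸×3.93²)]^(1/4) = 119.22 K.

ΔT ≈ 46.2 K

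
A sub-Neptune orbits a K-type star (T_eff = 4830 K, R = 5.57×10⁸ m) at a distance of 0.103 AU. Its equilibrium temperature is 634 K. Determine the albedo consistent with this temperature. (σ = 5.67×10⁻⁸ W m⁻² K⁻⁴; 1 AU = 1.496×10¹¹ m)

A ≈ 0.09

d = 0.103 AU = 1.54×10¹⁰ m.
L = 4πR_⋆²σT_⋆⁴ = 4π(5.57×10⁸)² × 5.67×10⁻⁸ × (4830)⁴ = 1.20×10²⁶ W.
S = L/(4πd²) = 4.03×10⁴ W m⁻².
From T_eq⁴ = S(1−A)/(4σ): 1−A = 4σT_eq⁴/S.
1−A = 4 × 5.67×10⁻⁸ × (634)⁴ / 4.03×10⁴ = 0.909.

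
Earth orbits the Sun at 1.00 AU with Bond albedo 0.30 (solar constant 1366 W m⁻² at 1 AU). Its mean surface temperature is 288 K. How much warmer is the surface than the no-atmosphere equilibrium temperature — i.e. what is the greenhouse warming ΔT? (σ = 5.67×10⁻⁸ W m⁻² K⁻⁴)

S = 1366/1.00² = 1366 W m⁻².
T_eq = [S(1−A)/(4σ)]^(1/4) = [1366×0.70/(4×5.67×10⁻⁸)]^(1/4) = 254.8 K.
ΔT = T_surf − T_eq = 288 − 254.8.

ΔT ≈ 33.2 K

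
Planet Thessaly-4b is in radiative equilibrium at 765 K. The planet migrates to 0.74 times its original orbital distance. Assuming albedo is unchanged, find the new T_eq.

T_eq ≈ 889 K

T_eq ∝ L^(1/4) · d^(−1/2).
T′ = 765 / 0.74^(1/2) = 889 K.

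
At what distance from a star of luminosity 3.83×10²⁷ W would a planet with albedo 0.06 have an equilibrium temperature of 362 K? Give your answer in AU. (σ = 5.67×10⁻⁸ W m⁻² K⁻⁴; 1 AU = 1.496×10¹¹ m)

d ≈ 1.81 AU

From T_eq⁴ = L(1−A)/(16πσd²): d = √[L(1−A)/(16πσT_eq⁴)].
d = √[3.83×10²⁷ × 0.94 / (16π × 5.67×10⁻⁸ × (362)⁴)] = 2.71×10¹¹ m = 1.81 AU.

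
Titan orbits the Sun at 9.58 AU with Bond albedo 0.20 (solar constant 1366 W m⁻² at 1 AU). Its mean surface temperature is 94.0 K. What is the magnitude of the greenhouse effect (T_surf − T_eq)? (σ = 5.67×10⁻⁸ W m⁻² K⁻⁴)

ΔT ≈ 8.9 K

S = 1366/9.58² = 14.88 W m⁻².
T_eq = [S(1−A)/(4σ)]^(1/4) = [14.88×0.80/(4×5.67×10⁻⁸)]^(1/4) = 85.1 K.
ΔT = T_surf − T_eq = 94 − 85.1.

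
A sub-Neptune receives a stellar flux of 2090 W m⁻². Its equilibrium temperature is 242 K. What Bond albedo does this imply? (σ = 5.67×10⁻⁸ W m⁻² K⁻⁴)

From T_eq⁴ = S(1−A)/(4σ): 1−A = 4σT_eq⁴/S.
1−A = 4 × 5.67×10⁻⁸ × (242)⁴ / 2090 = 0.372.

A ≈ 0.63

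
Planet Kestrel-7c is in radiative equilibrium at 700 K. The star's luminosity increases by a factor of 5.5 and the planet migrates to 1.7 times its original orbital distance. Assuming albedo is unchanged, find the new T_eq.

T_eq ∝ L^(1/4) · d^(−1/2).
T′ = 700 × 5.5^(1/4) / 1.7^(1/2) = 822 K.

T_eq ≈ 822 K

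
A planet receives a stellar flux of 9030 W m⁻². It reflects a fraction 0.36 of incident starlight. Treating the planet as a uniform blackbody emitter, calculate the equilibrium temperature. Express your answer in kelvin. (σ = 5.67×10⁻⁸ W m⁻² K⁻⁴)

T_eq ≈ 400 K

Energy balance: absorbed = emitted ⇒ πR²·S(1−A) = 4πR²·σT_eq⁴, so T_eq⁴ = S(1−A)/(4σ).
T_eq = [9030 × 0.64 / (4 × 5.67×10⁻⁸)]^(1/4) = (2.55×10¹⁰)^(1/4) = 400 K.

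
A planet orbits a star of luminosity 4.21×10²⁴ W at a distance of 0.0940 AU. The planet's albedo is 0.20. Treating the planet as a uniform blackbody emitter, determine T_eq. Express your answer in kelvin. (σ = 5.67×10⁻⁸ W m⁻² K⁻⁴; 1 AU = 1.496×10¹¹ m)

d = 0.0940 AU = 1.41×10¹⁰ m.
Flux: S = L/(4πd²) = 4.21×10²⁴/(4π×(1.41×10¹⁰)²) = 1690 W m⁻².
Energy balance: absorbed = emitted ⇒ πR²·S(1−A) = 4πR²·σT_eq⁴, so T_eq⁴ = S(1−A)/(4σ).
T_eq = [1690 × 0.80 / (4 × 5.67×10⁻⁸)]^(1/4) = (5.98×10⁹)^(1/4) = 278 K.

T_eq ≈ 278 K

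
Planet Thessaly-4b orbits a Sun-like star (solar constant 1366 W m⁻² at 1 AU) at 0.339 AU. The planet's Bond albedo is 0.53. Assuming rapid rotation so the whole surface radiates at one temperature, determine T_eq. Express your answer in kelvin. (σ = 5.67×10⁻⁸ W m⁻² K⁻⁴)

T_eq ≈ 396 K

Flux at 0.339 AU: S = 1366/0.339² = 1.19×10⁴ W m⁻².
Energy balance: absorbed = emitted ⇒ πR²·S(1−A) = 4πR²·σT_eq⁴, so T_eq⁴ = S(1−A)/(4σ).
T_eq = [1.19×10⁴ × 0.47 / (4 × 5.67×10⁻⁸)]^(1/4) = (2.46×10¹⁰)^(1/4) = 396 K.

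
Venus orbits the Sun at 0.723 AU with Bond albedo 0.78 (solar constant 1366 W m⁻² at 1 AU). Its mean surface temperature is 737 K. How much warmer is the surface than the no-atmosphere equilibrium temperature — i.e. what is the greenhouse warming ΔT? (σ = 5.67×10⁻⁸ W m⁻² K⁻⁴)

ΔT ≈ 512.6 K

S = 1366/0.723² = 2613 W m⁻².
T_eq = [S(1−A)/(4σ)]^(1/4) = [2613×0.22/(4×5.67×10⁻⁸)]^(1/4) = 224.4 K.
ΔT = T_surf − T_eq = 737 − 224.4.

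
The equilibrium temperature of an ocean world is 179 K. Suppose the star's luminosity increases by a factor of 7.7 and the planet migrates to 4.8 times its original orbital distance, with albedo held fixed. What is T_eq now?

T_eq ≈ 136 K

T_eq ∝ L^(1/4) · d^(−1/2).
T′ = 179 × 7.7^(1/4) / 4.8^(1/2) = 136 K.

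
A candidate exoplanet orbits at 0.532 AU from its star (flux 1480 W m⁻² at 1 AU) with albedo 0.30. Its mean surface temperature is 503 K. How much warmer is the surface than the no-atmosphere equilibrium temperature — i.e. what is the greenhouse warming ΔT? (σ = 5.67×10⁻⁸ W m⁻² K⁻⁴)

S = 1480/0.532² = 5229 W m⁻².
T_eq = [S(1−A)/(4σ)]^(1/4) = [5229×0.70/(4×5.67×10⁻⁸)]^(1/4) = 356.4 K.
ΔT = T_surf − T_eq = 503 − 356.4.

ΔT ≈ 146.6 K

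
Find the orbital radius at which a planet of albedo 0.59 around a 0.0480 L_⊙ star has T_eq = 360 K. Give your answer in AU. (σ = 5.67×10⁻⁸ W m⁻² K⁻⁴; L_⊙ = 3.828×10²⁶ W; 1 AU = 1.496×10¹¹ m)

L = 0.0480 × 3.828×10²⁶ = 1.84×10²⁵ W.
From T_eq⁴ = L(1−A)/(16πσd²): d = √[L(1−A)/(16πσT_eq⁴)].
d = √[1.84×10²⁵ × 0.41 / (16π × 5.67×10⁻⁸ × (360)⁴)] = 1.25×10¹⁰ m = 0.0839 AU.

d ≈ 0.0839 AU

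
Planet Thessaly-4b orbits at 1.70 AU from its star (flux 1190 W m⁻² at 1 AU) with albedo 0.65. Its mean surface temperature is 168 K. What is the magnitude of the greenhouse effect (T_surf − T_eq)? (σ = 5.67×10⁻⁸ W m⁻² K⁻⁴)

ΔT ≈ 9.2 K

S = 1190/1.70² = 411.8 W m⁻².
T_eq = [S(1−A)/(4σ)]^(1/4) = [411.8×0.35/(4×5.67×10⁻⁸)]^(1/4) = 158.8 K.
ΔT = T_surf − T_eq = 168 − 158.8.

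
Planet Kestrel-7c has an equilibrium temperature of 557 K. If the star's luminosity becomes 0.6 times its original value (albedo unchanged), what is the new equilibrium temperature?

T_eq ≈ 490 K

T_eq ∝ L^(1/4) · d^(−1/2).
T′ = 557 × 0.6^(1/4) = 490 K.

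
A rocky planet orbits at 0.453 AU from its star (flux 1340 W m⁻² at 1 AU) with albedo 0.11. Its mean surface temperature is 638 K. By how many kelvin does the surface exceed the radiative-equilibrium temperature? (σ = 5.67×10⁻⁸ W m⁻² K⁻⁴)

ΔT ≈ 237.9 K

S = 1340/0.453² = 6530 W m⁻².
T_eq = [S(1−A)/(4σ)]^(1/4) = [6530×0.89/(4×5.67×10⁻⁸)]^(1/4) = 400.1 K.
ΔT = T_surf − T_eq = 638 − 400.1.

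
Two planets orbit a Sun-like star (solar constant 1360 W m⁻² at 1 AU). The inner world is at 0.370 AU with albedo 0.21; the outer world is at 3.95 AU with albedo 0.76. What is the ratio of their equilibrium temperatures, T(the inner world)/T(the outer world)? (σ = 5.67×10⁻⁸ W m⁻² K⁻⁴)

T₁/T₂ ≈ 4.401

T_eq = [S₀(1−A)/(4σd²)]^(1/4), so T ∝ (1−A)^(1/4) / √d.
T₁ = [1360×0.79/(4×5.67×10⁻⁸×0.370²)]^(1/4) = 431.30 K.
T₂ = [1360×0.24/(4×5.67×10⁻⁸×3.95²)]^(1/4) = 98.00 K.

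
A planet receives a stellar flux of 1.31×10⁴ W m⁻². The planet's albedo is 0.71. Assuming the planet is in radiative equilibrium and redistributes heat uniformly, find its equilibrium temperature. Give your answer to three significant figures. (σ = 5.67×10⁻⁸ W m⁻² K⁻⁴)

Energy balance: absorbed = emitted ⇒ πR²·S(1−A) = 4πR²·σT_eq⁴, so T_eq⁴ = S(1−A)/(4σ).
T_eq = [1.31×10⁴ × 0.29 / (4 × 5.67×10⁻⁸)]^(1/4) = (1.68×10¹⁰)^(1/4) = 360 K.

T_eq ≈ 360 K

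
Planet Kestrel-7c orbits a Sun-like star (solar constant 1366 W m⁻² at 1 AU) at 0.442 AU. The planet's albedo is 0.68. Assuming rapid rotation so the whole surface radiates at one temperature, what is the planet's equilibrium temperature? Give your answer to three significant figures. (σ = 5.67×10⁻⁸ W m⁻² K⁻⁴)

T_eq ≈ 315 K

Flux at 0.442 AU: S = 1366/0.442² = 6990 W m⁻².
Energy balance: absorbed = emitted ⇒ πR²·S(1−A) = 4πR²·σT_eq⁴, so T_eq⁴ = S(1−A)/(4σ).
T_eq = [6990 × 0.32 / (4 × 5.67×10⁻⁸)]^(1/4) = (9.87×10⁹)^(1/4) = 315 K.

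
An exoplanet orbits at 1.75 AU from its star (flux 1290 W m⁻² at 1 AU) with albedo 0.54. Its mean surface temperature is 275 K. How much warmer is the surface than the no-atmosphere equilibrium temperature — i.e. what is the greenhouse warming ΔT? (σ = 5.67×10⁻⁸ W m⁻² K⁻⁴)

ΔT ≈ 104.0 K

S = 1290/1.75² = 421.2 W m⁻².
T_eq = [S(1−A)/(4σ)]^(1/4) = [421.2×0.46/(4×5.67×10⁻⁸)]^(1/4) = 171.0 K.
ΔT = T_surf − T_eq = 275 − 171.0.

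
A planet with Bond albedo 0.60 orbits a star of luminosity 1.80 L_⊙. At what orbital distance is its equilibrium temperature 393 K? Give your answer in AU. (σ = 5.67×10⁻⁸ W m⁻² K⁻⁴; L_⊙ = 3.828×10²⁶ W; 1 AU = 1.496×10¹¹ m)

d ≈ 0.426 AU

L = 1.80 × 3.828×10²⁶ = 6.89×10²⁶ W.
From T_eq⁴ = L(1−A)/(16πσd²): d = √[L(1−A)/(16πσT_eq⁴)].
d = √[6.89×10²⁶ × 0.40 / (16π × 5.67×10⁻⁸ × (393)⁴)] = 6.37×10¹⁰ m = 0.426 AU.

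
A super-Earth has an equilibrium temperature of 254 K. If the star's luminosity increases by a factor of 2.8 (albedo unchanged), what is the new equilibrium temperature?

T_eq ∝ L^(1/4) · d^(−1/2).
T′ = 254 × 2.8^(1/4) = 329 K.

T_eq ≈ 329 K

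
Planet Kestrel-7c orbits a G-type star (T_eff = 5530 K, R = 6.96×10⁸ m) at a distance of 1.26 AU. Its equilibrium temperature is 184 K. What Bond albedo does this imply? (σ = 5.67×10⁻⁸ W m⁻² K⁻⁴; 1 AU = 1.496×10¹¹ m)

d = 1.26 AU = 1.88×10¹¹ m.
L = 4πR_⋆²σT_⋆⁴ = 4π(6.96×10⁸)² × 5.67×10⁻⁸ × (5530)⁴ = 3.23×10²⁶ W.
S = L/(4πd²) = 723 W m⁻².
From T_eq⁴ = S(1−A)/(4σ): 1−A = 4σT_eq⁴/S.
1−A = 4 × 5.67×10⁻⁸ × (184)⁴ / 723 = 0.360.

A ≈ 0.64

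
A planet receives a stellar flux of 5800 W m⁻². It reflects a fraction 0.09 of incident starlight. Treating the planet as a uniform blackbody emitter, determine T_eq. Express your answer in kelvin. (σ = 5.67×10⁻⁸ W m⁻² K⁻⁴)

Energy balance: absorbed = emitted ⇒ πR²·S(1−A) = 4πR²·σT_eq⁴, so T_eq⁴ = S(1−A)/(4σ).
T_eq = [5800 × 0.91 / (4 × 5.67×10⁻⁸)]^(1/4) = (2.33×10¹⁰)^(1/4) = 391 K.

T_eq ≈ 391 K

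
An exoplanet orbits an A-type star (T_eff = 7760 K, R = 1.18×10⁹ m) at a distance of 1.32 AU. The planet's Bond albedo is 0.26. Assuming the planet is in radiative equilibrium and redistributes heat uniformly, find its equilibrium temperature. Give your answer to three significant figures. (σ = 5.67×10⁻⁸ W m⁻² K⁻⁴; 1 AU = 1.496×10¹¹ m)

T_eq ≈ 393 K

d = 1.32 AU = 1.97×10¹¹ m.
L = 4πR_⋆²σT_⋆⁴ = 4π(1.18×10⁹)² × 5.67×10⁻⁸ × (7760)⁴ = 3.60×10²⁷ W.
S = L/(4πd²) = 7340 W m⁻².
Energy balance: absorbed = emitted ⇒ πR²·S(1−A) = 4πR²·σT_eq⁴, so T_eq⁴ = S(1−A)/(4σ).
T_eq = [7340 × 0.74 / (4 × 5.67×10⁻⁸)]^(1/4) = (2.40×10¹⁰)^(1/4) = 393 K.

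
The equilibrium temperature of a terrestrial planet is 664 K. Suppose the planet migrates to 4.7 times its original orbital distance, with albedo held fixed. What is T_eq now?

T_eq ∝ L^(1/4) · d^(−1/2).
T′ = 664 / 4.7^(1/2) = 306 K.

T_eq ≈ 306 K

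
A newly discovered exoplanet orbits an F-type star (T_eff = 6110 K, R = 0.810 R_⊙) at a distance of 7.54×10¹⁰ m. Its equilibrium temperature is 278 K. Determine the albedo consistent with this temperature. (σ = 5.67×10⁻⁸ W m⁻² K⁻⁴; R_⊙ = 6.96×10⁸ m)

R_⋆ = 0.810 × 6.96×10⁸ = 5.64×10⁸ m.
L = 4πR_⋆²σT_⋆⁴ = 4π(5.64×10⁸)² × 5.67×10⁻⁸ × (6110)⁴ = 3.16×10²⁶ W.
S = L/(4πd²) = 4420 W m⁻².
From T_eq⁴ = S(1−A)/(4σ): 1−A = 4σT_eq⁴/S.
1−A = 4 × 5.67×10⁻⁸ × (278)⁴ / 4420 = 0.307.

A ≈ 0.69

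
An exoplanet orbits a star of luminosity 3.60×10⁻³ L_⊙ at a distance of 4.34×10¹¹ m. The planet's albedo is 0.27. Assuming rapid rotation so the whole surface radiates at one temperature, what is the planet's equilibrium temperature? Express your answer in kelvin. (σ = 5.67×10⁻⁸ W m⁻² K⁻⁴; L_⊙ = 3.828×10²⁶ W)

L = 3.60×10⁻³ × 3.828×10²⁶ = 1.38×10²⁴ W.
Flux: S = L/(4πd²) = 1.38×10²⁴/(4π×(4.34×10¹¹)²) = 0.582 W m⁻².
Energy balance: absorbed = emitted ⇒ πR²·S(1−A) = 4πR²·σT_eq⁴, so T_eq⁴ = S(1−A)/(4σ).
T_eq = [0.582 × 0.73 / (4 × 5.67×10⁻⁸)]^(1/4) = (1.87×10⁶)^(1/4) = 37.0 K.

T_eq ≈ 37.0 K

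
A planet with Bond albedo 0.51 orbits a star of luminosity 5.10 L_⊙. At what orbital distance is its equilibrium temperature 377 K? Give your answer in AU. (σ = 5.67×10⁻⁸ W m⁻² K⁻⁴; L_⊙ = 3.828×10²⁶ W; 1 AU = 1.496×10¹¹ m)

d ≈ 0.862 AU

L = 5.10 × 3.828×10²⁶ = 1.95×10²⁷ W.
From T_eq⁴ = L(1−A)/(16πσd²): d = √[L(1−A)/(16πσT_eq⁴)].
d = √[1.95×10²⁷ × 0.49 / (16π × 5.67×10⁻⁸ × (377)⁴)] = 1.29×10¹¹ m = 0.862 AU.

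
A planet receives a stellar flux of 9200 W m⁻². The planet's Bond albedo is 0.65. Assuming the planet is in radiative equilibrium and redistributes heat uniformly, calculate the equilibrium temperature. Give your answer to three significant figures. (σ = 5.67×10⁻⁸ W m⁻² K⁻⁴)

Energy balance: absorbed = emitted ⇒ πR²·S(1−A) = 4πR²·σT_eq⁴, so T_eq⁴ = S(1−A)/(4σ).
T_eq = [9200 × 0.35 / (4 × 5.67×10⁻⁸)]^(1/4) = (1.42×10¹⁰)^(1/4) = 345 K.

T_eq ≈ 345 K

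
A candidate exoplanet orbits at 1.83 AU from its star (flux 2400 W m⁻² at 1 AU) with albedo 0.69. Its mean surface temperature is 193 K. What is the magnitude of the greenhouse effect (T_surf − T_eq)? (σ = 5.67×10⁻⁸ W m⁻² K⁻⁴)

ΔT ≈ 16.1 K

S = 2400/1.83² = 716.7 W m⁻².
T_eq = [S(1−A)/(4σ)]^(1/4) = [716.7×0.31/(4×5.67×10⁻⁸)]^(1/4) = 176.9 K.
ΔT = T_surf − T_eq = 193 − 176.9.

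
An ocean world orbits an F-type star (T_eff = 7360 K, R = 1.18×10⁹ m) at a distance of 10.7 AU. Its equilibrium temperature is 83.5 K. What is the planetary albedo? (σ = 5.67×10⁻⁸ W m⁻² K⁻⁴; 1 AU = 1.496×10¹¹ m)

A ≈ 0.88

d = 10.7 AU = 1.60×10¹² m.
L = 4πR_⋆²σT_⋆⁴ = 4π(1.18×10⁹)² × 5.67×10⁻⁸ × (7360)⁴ = 2.91×10²⁷ W.
S = L/(4πd²) = 90.4 W m⁻².
From T_eq⁴ = S(1−A)/(4σ): 1−A = 4σT_eq⁴/S.
1−A = 4 × 5.67×10⁻⁸ × (83.5)⁴ / 90.4 = 0.122.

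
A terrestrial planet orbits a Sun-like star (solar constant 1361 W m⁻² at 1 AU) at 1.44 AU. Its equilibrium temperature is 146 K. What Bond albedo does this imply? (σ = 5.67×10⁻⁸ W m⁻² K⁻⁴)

Flux at 1.44 AU: S = 1361/1.44² = 656 W m⁻².
From T_eq⁴ = S(1−A)/(4σ): 1−A = 4σT_eq⁴/S.
1−A = 4 × 5.67×10⁻⁸ × (146)⁴ / 656 = 0.157.

A ≈ 0.84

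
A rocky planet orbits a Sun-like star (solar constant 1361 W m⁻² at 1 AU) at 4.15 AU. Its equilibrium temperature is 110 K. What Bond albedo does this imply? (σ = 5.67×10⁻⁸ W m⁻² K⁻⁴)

A ≈ 0.58

Flux at 4.15 AU: S = 1361/4.15² = 79.0 W m⁻².
From T_eq⁴ = S(1−A)/(4σ): 1−A = 4σT_eq⁴/S.
1−A = 4 × 5.67×10⁻⁸ × (110)⁴ / 79.0 = 0.420.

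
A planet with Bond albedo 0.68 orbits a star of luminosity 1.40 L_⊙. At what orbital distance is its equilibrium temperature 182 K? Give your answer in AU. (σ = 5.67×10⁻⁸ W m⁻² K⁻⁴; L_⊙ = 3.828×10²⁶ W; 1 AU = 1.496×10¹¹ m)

d ≈ 1.57 AU

L = 1.40 × 3.828×10²⁶ = 5.36×10²⁶ W.
From T_eq⁴ = L(1−A)/(16πσd²): d = √[L(1−A)/(16πσT_eq⁴)].
d = √[5.36×10²⁶ × 0.32 / (16π × 5.67×10⁻⁸ × (182)⁴)] = 2.34×10¹¹ m = 1.57 AU.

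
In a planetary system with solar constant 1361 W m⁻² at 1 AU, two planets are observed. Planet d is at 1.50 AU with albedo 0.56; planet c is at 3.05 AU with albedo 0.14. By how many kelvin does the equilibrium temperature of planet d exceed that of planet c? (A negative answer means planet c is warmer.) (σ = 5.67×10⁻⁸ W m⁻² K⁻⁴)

T_eq = [S₀(1−A)/(4σd²)]^(1/4), so T ∝ (1−A)^(1/4) / √d.
T₁ = [1361×0.44/(4×5.67×10⁻⁸×1.50²)]^(1/4) = 185.09 K.
T₂ = [1361×0.86/(4×5.67×10⁻⁸×3.05²)]^(1/4) = 153.47 K.

ΔT ≈ 31.6 K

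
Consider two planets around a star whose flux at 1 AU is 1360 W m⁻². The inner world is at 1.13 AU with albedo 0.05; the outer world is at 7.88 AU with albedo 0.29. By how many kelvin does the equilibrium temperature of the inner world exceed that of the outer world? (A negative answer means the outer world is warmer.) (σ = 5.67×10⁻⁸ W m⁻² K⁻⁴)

T_eq = [S₀(1−A)/(4σd²)]^(1/4), so T ∝ (1−A)^(1/4) / √d.
T₁ = [1360×0.95/(4×5.67×10⁻⁸×1.13²)]^(1/4) = 258.44 K.
T₂ = [1360×0.71/(4×5.67×10⁻⁸×7.88²)]^(1/4) = 91.00 K.

ΔT ≈ 167.4 K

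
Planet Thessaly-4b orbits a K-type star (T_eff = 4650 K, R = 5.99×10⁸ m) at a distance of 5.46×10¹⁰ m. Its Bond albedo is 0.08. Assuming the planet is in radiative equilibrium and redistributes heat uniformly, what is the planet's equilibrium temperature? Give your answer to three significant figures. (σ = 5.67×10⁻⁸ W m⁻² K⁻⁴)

T_eq ≈ 337 K

L = 4πR_⋆²σT_⋆⁴ = 4π(5.99×10⁸)² × 5.67×10⁻⁸ × (4650)⁴ = 1.20×10²⁶ W.
S = L/(4πd²) = 3190 W m⁻².
Energy balance: absorbed = emitted ⇒ πR²·S(1−A) = 4πR²·σT_eq⁴, so T_eq⁴ = S(1−A)/(4σ).
T_eq = [3190 × 0.92 / (4 × 5.67×10⁻⁸)]^(1/4) = (1.29×10¹⁰)^(1/4) = 337 K.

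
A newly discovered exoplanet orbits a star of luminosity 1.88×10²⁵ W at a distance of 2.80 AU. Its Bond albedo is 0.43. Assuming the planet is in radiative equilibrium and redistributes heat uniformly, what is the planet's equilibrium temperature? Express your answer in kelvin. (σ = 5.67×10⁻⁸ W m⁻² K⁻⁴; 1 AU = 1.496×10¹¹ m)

d = 2.80 AU = 4.19×10¹¹ m.
Flux: S = L/(4πd²) = 1.88×10²⁵/(4π×(4.19×10¹¹)²) = 8.53 W m⁻².
Energy balance: absorbed = emitted ⇒ πR²·S(1−A) = 4πR²·σT_eq⁴, so T_eq⁴ = S(1−A)/(4σ).
T_eq = [8.53 × 0.57 / (4 × 5.67×10⁻⁸)]^(1/4) = (2.14×10⁷)^(1/4) = 68.0 K.

T_eq ≈ 68.0 K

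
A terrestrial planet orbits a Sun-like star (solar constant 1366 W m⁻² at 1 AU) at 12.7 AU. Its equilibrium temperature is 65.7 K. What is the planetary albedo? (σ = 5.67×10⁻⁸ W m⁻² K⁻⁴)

Flux at 12.7 AU: S = 1366/12.7² = 8.47 W m⁻².
From T_eq⁴ = S(1−A)/(4σ): 1−A = 4σT_eq⁴/S.
1−A = 4 × 5.67×10⁻⁸ × (65.7)⁴ / 8.47 = 0.499.

A ≈ 0.50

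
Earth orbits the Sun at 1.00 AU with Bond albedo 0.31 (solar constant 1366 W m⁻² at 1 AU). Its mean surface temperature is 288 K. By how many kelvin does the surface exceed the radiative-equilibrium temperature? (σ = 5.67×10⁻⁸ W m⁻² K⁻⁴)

ΔT ≈ 34.1 K

S = 1366/1.00² = 1366 W m⁻².
T_eq = [S(1−A)/(4σ)]^(1/4) = [1366×0.69/(4×5.67×10⁻⁸)]^(1/4) = 253.9 K.
ΔT = T_surf − T_eq = 288 − 253.9.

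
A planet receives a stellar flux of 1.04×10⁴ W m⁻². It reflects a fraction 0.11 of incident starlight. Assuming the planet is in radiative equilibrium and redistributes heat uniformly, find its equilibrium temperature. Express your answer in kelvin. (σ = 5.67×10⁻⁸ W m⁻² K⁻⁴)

Energy balance: absorbed = emitted ⇒ πR²·S(1−A) = 4πR²·σT_eq⁴, so T_eq⁴ = S(1−A)/(4σ).
T_eq = [1.04×10⁴ × 0.89 / (4 × 5.67×10⁻⁸)]^(1/4) = (4.08×10¹⁰)^(1/4) = 449 K.

T_eq ≈ 449 K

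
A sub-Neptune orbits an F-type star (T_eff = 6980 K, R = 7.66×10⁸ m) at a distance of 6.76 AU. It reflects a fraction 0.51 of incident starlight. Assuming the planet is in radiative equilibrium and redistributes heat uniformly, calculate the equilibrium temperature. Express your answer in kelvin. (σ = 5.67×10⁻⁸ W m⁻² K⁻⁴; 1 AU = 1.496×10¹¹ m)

T_eq ≈ 114 K

d = 6.76 AU = 1.01×10¹² m.
L = 4πR_⋆²σT_⋆⁴ = 4π(7.66×10⁸)² × 5.67×10⁻⁸ × (6980)⁴ = 9.92×10²⁶ W.
S = L/(4πd²) = 77.2 W m⁻².
Energy balance: absorbed = emitted ⇒ πR²·S(1−A) = 4πR²·σT_eq⁴, so T_eq⁴ = S(1−A)/(4σ).
T_eq = [77.2 × 0.49 / (4 × 5.67×10⁻⁸)]^(1/4) = (1.67×10⁸)^(1/4) = 114 K.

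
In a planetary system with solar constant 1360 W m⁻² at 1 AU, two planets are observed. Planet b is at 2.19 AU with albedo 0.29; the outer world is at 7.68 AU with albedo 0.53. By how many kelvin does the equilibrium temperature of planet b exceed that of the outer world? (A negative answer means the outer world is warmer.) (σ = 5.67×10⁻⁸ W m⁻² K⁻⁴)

ΔT ≈ 89.5 K

T_eq = [S₀(1−A)/(4σd²)]^(1/4), so T ∝ (1−A)^(1/4) / √d.
T₁ = [1360×0.71/(4×5.67×10⁻⁸×2.19²)]^(1/4) = 172.61 K.
T₂ = [1360×0.47/(4×5.67×10⁻⁸×7.68²)]^(1/4) = 83.14 K.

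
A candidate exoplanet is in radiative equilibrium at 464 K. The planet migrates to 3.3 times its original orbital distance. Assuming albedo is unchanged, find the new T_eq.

T_eq ∝ L^(1/4) · d^(−1/2).
T′ = 464 / 3.3^(1/2) = 255 K.

T_eq ≈ 255 K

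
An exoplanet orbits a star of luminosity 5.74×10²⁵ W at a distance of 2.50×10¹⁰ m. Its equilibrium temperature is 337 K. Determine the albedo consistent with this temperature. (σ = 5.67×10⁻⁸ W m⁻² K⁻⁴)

Flux: S = L/(4πd²) = 5.74×10²⁵/(4π×(2.50×10¹⁰)²) = 7310 W m⁻².
From T_eq⁴ = S(1−A)/(4σ): 1−A = 4σT_eq⁴/S.
1−A = 4 × 5.67×10⁻⁸ × (337)⁴ / 7310 = 0.400.

A ≈ 0.60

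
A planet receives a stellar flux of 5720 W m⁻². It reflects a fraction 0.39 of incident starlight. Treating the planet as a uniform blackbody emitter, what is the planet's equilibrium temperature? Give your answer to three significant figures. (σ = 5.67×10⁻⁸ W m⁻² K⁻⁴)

T_eq ≈ 352 K

Energy balance: absorbed = emitted ⇒ πR²·S(1−A) = 4πR²·σT_eq⁴, so T_eq⁴ = S(1−A)/(4σ).
T_eq = [5720 × 0.61 / (4 × 5.67×10⁻⁸)]^(1/4) = (1.54×10¹⁰)^(1/4) = 352 K.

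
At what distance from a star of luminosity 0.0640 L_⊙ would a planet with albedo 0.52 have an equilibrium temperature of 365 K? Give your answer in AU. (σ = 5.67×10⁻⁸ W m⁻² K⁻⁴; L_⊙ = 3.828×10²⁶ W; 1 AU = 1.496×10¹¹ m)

d ≈ 0.102 AU

L = 0.0640 × 3.828×10²⁶ = 2.45×10²⁵ W.
From T_eq⁴ = L(1−A)/(16πσd²): d = √[L(1−A)/(16πσT_eq⁴)].
d = √[2.45×10²⁵ × 0.48 / (16π × 5.67×10⁻⁸ × (365)⁴)] = 1.52×10¹⁰ m = 0.102 AU.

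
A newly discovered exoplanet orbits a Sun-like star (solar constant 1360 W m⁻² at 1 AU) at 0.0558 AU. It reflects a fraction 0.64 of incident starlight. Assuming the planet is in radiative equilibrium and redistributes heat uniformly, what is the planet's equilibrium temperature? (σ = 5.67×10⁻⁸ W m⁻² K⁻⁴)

Flux at 0.0558 AU: S = 1360/0.0558² = 4.37×10⁵ W m⁻².
Energy balance: absorbed = emitted ⇒ πR²·S(1−A) = 4πR²·σT_eq⁴, so T_eq⁴ = S(1−A)/(4σ).
T_eq = [4.37×10⁵ × 0.36 / (4 × 5.67×10⁻⁸)]^(1/4) = (6.93×10¹¹)^(1/4) = 912 K.

T_eq ≈ 912 K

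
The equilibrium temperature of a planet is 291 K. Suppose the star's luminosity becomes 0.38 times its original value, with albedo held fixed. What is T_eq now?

T_eq ∝ L^(1/4) · d^(−1/2).
T′ = 291 × 0.38^(1/4) = 228 K.

T_eq ≈ 228 K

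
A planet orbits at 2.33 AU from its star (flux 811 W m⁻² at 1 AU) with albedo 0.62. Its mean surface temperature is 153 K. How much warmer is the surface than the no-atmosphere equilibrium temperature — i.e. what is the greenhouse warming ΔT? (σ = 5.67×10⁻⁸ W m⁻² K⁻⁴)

S = 811/2.33² = 149.4 W m⁻².
T_eq = [S(1−A)/(4σ)]^(1/4) = [149.4×0.38/(4×5.67×10⁻⁸)]^(1/4) = 125.8 K.
ΔT = T_surf − T_eq = 153 − 125.8.

ΔT ≈ 27.2 K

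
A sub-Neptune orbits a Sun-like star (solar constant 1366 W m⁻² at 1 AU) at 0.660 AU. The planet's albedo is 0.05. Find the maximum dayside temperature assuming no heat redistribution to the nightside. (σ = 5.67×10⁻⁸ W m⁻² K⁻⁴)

Flux at 0.660 AU: S = 1366/0.660² = 3140 W m⁻².
With no redistribution each surface element balances locally: S(1−A) = σT⁴.
T = [3140 × 0.95 / 5.67×10⁻⁸]^(1/4) = (5.25×10¹⁰)^(1/4) = 479 K.

T_ss ≈ 479 K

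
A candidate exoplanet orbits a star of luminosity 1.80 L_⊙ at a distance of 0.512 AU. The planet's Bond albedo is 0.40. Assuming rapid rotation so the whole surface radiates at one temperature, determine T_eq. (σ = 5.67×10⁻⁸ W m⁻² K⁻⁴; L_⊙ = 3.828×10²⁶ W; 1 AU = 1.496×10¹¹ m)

T_eq ≈ 397 K

d = 0.512 AU = 7.66×10¹⁰ m.
L = 1.80 × 3.828×10²⁶ = 6.89×10²⁶ W.
Flux: S = L/(4πd²) = 6.89×10²⁶/(4π×(7.66×10¹⁰)²) = 9350 W m⁻².
Energy balance: absorbed = emitted ⇒ πR²·S(1−A) = 4πR²·σT_eq⁴, so T_eq⁴ = S(1−A)/(4σ).
T_eq = [9350 × 0.60 / (4 × 5.67×10⁻⁸)]^(1/4) = (2.47×10¹⁰)^(1/4) = 397 K.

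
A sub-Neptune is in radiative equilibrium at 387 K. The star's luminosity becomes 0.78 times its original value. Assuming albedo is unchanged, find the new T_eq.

T_eq ≈ 364 K

T_eq ∝ L^(1/4) · d^(−1/2).
T′ = 387 × 0.78^(1/4) = 364 K.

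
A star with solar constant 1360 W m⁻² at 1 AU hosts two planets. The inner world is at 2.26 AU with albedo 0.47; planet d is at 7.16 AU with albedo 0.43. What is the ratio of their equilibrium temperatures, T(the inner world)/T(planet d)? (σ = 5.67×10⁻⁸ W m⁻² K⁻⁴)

T_eq = [S₀(1−A)/(4σd²)]^(1/4), so T ∝ (1−A)^(1/4) / √d.
T₁ = [1360×0.53/(4×5.67×10⁻⁸×2.26²)]^(1/4) = 157.94 K.
T₂ = [1360×0.57/(4×5.67×10⁻⁸×7.16²)]^(1/4) = 90.36 K.

T₁/T₂ ≈ 1.748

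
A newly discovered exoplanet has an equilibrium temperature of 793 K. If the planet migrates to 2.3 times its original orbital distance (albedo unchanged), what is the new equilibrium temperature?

T_eq ≈ 523 K

T_eq ∝ L^(1/4) · d^(−1/2).
T′ = 793 / 2.3^(1/2) = 523 K.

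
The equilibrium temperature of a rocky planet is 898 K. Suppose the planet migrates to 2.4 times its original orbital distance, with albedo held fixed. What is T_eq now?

T_eq ≈ 580 K

T_eq ∝ L^(1/4) · d^(−1/2).
T′ = 898 / 2.4^(1/2) = 580 K.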